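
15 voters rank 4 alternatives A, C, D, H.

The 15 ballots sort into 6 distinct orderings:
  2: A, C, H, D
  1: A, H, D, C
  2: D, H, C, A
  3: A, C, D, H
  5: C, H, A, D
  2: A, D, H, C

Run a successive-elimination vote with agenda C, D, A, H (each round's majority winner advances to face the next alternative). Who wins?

A

Round 1: C vs D — 10–5, C advances.
Round 2: C vs A — 7–8, A advances.
Round 3: A vs H — 8–7, A advances.
The agenda winner is A.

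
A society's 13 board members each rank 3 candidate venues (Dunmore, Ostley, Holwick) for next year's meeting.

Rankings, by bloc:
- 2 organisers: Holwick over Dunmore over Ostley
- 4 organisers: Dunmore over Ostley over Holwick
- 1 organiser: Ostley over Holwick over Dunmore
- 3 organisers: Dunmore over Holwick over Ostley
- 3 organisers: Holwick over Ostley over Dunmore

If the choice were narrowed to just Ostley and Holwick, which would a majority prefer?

Ballots ranking Ostley above Holwick: 4 + 1 = 5.
Ballots ranking Holwick above Ostley: 13 − 5 = 8.
Holwick wins the head-to-head 8–5.

Holwick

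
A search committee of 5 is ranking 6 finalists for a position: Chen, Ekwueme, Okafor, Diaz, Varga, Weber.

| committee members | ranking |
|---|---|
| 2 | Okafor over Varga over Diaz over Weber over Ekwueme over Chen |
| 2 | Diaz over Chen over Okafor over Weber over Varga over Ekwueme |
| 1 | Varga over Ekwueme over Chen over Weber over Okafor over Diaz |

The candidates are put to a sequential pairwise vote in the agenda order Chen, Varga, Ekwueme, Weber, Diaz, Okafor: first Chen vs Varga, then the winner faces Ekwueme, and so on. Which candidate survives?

Okafor

Round 1: Chen vs Varga — 2–3, Varga advances.
Round 2: Varga vs Ekwueme — 5–0, Varga advances.
Round 3: Varga vs Weber — 3–2, Varga advances.
Round 4: Varga vs Diaz — 3–2, Varga advances.
Round 5: Varga vs Okafor — 1–4, Okafor advances.
Okafor survives the agenda.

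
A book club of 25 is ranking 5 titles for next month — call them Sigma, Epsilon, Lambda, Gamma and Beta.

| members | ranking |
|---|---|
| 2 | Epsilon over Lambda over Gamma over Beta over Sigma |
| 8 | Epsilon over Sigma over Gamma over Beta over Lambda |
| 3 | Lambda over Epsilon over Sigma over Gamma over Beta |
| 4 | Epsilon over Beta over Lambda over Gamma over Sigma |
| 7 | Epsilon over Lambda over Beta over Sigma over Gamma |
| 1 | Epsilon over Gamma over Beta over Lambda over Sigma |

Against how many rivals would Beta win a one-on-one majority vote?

2

Beta against each rival (25 members):
Beta vs Sigma: Beta is ranked higher on 2+4+7+1 = 14 ballots, Sigma on 11. Beta wins 14–11.
Beta vs Epsilon: Beta preferred on 0 ballots; Epsilon wins 25–0.
Beta–Lambda: Beta 13–12.
Beta–Gamma: Gamma 14–11.
Beta beats Sigma, Lambda; loses to Epsilon, Gamma — 2 pairwise wins.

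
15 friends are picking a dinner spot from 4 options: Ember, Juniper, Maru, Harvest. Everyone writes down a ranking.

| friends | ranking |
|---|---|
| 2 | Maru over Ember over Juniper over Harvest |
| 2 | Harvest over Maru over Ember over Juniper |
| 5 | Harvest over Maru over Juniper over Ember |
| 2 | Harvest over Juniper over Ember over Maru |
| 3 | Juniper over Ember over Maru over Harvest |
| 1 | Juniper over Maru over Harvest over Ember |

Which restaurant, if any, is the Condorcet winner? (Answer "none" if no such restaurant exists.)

Head-to-head results (15 friends):
Ember vs Juniper: 4 to 11, Juniper.
Ember vs Maru: 2+3 = 5 for Ember, 10 for Maru — Maru by 10–5.
Ember vs Harvest: Ember is ranked higher on 2+3 = 5 ballots, Harvest on 10. Harvest wins 10–5.
Juniper vs Maru: Juniper is ranked higher on 2+3+1 = 6 ballots, Maru on 9. Maru wins 9–6.
Juniper vs Harvest: 2+3+1 = 6 for Juniper, 9 for Harvest — Harvest by 9–6.
Maru vs Harvest: Maru preferred on 2+3+1 = 6 ballots; Harvest wins 9–6.
Harvest wins every pairwise contest, so Harvest is the Condorcet winner.

Harvest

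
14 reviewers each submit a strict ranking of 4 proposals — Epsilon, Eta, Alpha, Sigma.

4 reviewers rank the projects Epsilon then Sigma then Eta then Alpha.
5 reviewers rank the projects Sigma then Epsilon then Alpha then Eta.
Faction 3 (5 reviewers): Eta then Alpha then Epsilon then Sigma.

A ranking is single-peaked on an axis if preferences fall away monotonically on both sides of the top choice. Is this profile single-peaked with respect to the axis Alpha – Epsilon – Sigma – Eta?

no

Axis positions: Alpha=1, Epsilon=2, Sigma=3, Eta=4.
Faction 1 (peak Epsilon at position 2): ranking walks positions 2-3-4-1, expanding outward from the peak — single-peaked.
Faction 2 (peak Sigma at position 3): ranking walks positions 3-2-1-4, expanding outward from the peak — single-peaked.
Faction 3: ranking walks positions 4-1-2-3; Alpha is ranked above Sigma even though Sigma lies between Alpha and the peak Eta on the axis — preferences dip and rise again. Not single-peaked.
Faction 3 violates single-peakedness, so the profile is not single-peaked on this axis.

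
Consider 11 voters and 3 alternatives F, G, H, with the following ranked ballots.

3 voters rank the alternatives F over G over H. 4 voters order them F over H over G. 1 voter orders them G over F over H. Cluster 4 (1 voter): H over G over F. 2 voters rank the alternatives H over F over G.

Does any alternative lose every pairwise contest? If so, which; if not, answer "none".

Pairwise majorities:
F vs G: F preferred on 3+4+2 = 9 ballots; F wins 9–2.
F vs H: F wins 8–3.
G vs H: G preferred on 3+1 = 4 ballots; H wins 7–4.
Only G has no wins; G is the Condorcet loser.

G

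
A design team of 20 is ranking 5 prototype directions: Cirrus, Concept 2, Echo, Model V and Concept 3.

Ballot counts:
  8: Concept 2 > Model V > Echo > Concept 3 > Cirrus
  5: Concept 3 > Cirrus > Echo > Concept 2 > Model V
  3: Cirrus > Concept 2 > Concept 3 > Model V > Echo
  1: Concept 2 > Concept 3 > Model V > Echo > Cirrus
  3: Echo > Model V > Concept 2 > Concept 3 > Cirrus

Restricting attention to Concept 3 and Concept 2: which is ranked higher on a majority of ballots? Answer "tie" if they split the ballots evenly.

Concept 2

Ballots ranking Concept 3 above Concept 2: 5.
Ballots ranking Concept 2 above Concept 3: 20 − 5 = 15.
Concept 2 wins the head-to-head 15–5.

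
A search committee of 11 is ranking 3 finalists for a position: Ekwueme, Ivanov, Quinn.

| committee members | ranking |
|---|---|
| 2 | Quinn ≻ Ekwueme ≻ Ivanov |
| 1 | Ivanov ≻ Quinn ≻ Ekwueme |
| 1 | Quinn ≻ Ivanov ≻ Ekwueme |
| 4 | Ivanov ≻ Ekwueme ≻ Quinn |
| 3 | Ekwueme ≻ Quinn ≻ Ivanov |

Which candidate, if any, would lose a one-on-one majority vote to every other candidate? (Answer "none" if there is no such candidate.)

none

Head-to-head results (11 committee members):
Ekwueme vs Ivanov: 2+3 = 5 for Ekwueme, 6 for Ivanov — Ivanov by 6–5.
Ekwueme vs Quinn: Ekwueme is ranked higher on 4+3 = 7 ballots, Quinn on 4. Ekwueme wins 7–4.
Ivanov–Quinn: Quinn 6–5.
Each candidate has at least one pairwise win (Ekwueme beats Quinn; Ivanov beats Ekwueme; Quinn beats Ivanov) — no Condorcet loser.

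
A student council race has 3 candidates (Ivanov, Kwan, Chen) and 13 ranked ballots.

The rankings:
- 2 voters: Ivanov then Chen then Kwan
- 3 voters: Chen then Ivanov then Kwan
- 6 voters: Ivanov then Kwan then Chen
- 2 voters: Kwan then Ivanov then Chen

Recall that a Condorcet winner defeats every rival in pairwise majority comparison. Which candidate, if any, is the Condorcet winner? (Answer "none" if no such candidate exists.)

Ivanov

Head-to-head results (13 voters):
Ivanov vs Kwan: Ivanov, 11–2.
Ivanov vs Chen: 2+6+2 = 10 for Ivanov, 3 for Chen — Ivanov by 10–3.
Kwan–Chen: Kwan 8–5.
Ivanov defeats every rival head-to-head and is the Condorcet winner.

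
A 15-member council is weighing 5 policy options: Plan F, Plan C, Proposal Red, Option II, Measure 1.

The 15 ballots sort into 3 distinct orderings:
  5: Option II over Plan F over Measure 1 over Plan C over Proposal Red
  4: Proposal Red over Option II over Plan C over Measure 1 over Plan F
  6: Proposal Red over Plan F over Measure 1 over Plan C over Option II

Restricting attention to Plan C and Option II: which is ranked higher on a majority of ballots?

Option II

Ballots ranking Plan C above Option II: 6.
Ballots ranking Option II above Plan C: 15 − 6 = 9.
Option II wins the head-to-head 9–6.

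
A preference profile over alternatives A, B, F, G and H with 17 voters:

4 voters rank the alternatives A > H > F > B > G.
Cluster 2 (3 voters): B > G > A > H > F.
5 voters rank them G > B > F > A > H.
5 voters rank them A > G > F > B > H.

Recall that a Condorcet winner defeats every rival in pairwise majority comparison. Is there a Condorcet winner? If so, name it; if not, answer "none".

Check each pair by majority over 17 ballots:
A vs B: A wins 9–8.
A vs F: 4+3+5 = 12 for A, 5 for F — A by 12–5.
A–G: A 9–8.
A vs H: A, 17–0.
B–F: F 9–8.
B vs G: G wins 10–7.
B vs H: B preferred on 3+5+5 = 13 ballots; B wins 13–4.
F vs G: F preferred on 4 ballots; G wins 13–4.
F vs H: F preferred on 5+5 = 10 ballots; F wins 10–7.
G vs H: G, 13–4.
A beats each of B, F, G, H — A is the Condorcet winner.

A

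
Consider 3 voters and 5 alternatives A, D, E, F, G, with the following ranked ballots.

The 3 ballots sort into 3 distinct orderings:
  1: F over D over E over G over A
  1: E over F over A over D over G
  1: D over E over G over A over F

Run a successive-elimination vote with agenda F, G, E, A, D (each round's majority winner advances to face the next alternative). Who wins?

Round 1: F vs G — 2–1, F advances.
Round 2: F vs E — 1–2, E advances.
Round 3: E vs A — 3–0, E advances.
Round 4: E vs D — 1–2, D advances.
D survives the agenda.

D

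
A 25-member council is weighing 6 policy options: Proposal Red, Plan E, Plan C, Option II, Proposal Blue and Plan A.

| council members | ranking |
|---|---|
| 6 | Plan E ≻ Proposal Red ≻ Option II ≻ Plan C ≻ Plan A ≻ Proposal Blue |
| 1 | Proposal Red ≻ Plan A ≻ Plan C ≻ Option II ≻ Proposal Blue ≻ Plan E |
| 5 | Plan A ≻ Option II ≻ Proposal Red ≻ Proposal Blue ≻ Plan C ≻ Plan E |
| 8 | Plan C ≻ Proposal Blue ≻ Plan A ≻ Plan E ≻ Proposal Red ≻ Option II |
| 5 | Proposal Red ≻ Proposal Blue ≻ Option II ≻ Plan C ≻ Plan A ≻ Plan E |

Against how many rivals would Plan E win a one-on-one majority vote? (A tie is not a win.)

Plan E against each rival (25 council members):
Plan E–Proposal Red: Plan E 14–11.
Plan E–Plan C: Plan C 19–6.
Plan E–Option II: Plan E 14–11.
Plan E vs Proposal Blue: Proposal Blue, 19–6.
Plan E vs Plan A: Plan E preferred on 6 ballots; Plan A wins 19–6.
Plan E beats Proposal Red, Option II; loses to Plan C, Proposal Blue, Plan A — 2 pairwise wins.

2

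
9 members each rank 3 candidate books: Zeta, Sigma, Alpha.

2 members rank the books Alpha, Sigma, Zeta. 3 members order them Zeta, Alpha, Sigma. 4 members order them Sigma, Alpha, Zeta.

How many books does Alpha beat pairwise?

2

Alpha against each rival (9 members):
Alpha–Zeta: Alpha 6–3.
Alpha–Sigma: Alpha 5–4.
Alpha beats Zeta, Sigma — 2 pairwise wins.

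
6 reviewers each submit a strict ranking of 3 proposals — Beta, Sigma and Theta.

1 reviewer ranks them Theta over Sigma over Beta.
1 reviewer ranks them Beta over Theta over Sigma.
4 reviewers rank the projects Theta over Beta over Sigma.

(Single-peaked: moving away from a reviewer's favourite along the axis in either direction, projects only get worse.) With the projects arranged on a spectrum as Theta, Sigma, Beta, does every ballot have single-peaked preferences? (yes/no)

Axis positions: Theta=1, Sigma=2, Beta=3.
Bloc 1 (peak Theta at position 1): ranking walks positions 1-2-3, expanding outward from the peak — single-peaked.
Bloc 2: ranking walks positions 3-1-2; Theta is ranked above Sigma even though Sigma lies between Theta and the peak Beta on the axis — preferences dip and rise again. Not single-peaked.
Bloc 3: ranking walks positions 1-3-2; Beta is ranked above Sigma even though Sigma lies between Beta and the peak Theta on the axis — preferences dip and rise again. Not single-peaked.
Bloc 2 violates single-peakedness, so the profile is not single-peaked on this axis.

no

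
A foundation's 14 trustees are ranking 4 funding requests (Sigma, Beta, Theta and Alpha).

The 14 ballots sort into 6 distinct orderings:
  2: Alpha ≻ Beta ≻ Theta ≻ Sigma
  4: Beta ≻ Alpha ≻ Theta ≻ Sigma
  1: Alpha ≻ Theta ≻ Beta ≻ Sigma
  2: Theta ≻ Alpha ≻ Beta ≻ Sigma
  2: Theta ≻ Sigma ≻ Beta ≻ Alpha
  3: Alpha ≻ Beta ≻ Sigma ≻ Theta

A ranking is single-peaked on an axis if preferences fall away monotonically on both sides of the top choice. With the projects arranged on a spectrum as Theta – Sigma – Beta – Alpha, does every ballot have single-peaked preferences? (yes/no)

Axis positions: Theta=1, Sigma=2, Beta=3, Alpha=4.
Faction 1: ranking walks positions 4-3-1-2; Theta is ranked above Sigma even though Sigma lies between Theta and the peak Alpha on the axis — preferences dip and rise again. Not single-peaked.
Faction 2: ranking walks positions 3-4-1-2; Theta is ranked above Sigma even though Sigma lies between Theta and the peak Beta on the axis — preferences dip and rise again. Not single-peaked.
Faction 3: ranking walks positions 4-1-3-2; Theta is ranked above Beta even though Beta lies between Theta and the peak Alpha on the axis — preferences dip and rise again. Not single-peaked.
Faction 4: ranking walks positions 1-4-3-2; Alpha is ranked above Sigma even though Sigma lies between Alpha and the peak Theta on the axis — preferences dip and rise again. Not single-peaked.
Faction 5 (peak Theta at position 1): ranking walks positions 1-2-3-4, expanding outward from the peak — single-peaked.
Faction 6 (peak Alpha at position 4): ranking walks positions 4-3-2-1, expanding outward from the peak — single-peaked.
Faction 1 violates single-peakedness, so the profile is not single-peaked on this axis.

no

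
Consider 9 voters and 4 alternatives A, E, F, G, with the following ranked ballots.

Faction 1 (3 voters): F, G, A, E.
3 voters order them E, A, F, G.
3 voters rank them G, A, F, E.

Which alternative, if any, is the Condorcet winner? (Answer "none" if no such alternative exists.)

none

Check each pair by majority over 9 ballots:
A vs E: 6 to 3, A.
A vs F: A wins 6–3.
A vs G: A is ranked higher on 3 ballots, G on 6. G wins 6–3.
E vs F: E is ranked higher on 3 ballots, F on 6. F wins 6–3.
E vs G: G wins 6–3.
F vs G: 6 to 3, F.
Every alternative loses at least once (A loses to G; E loses to A; F loses to A; G loses to F). The majority relation contains the cycle A beats F beats G beats A, so there is no Condorcet winner.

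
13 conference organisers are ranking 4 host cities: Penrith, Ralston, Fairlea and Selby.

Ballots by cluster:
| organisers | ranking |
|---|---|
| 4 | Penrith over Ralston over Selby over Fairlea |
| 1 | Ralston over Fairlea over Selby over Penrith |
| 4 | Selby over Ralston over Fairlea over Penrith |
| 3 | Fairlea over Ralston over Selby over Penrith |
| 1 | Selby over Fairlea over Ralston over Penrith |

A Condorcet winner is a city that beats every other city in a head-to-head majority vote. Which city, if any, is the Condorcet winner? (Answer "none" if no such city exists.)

Head-to-head results (13 organisers):
Penrith vs Ralston: Ralston, 9–4.
Penrith–Fairlea: Fairlea 9–4.
Penrith vs Selby: Penrith preferred on 4 ballots; Selby wins 9–4.
Ralston vs Fairlea: Ralston preferred on 4+1+4 = 9 ballots; Ralston wins 9–4.
Ralston vs Selby: Ralston is ranked higher on 4+1+3 = 8 ballots, Selby on 5. Ralston wins 8–5.
Fairlea vs Selby: Selby, 9–4.
Ralston defeats every rival head-to-head and is the Condorcet winner.

Ralston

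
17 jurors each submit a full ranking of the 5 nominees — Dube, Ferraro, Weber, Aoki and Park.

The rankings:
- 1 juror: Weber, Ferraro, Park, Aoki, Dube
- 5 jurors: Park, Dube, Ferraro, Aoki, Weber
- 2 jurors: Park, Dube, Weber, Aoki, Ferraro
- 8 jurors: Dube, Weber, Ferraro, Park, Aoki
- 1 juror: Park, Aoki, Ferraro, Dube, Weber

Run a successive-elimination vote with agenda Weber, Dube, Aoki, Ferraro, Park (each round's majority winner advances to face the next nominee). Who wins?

Park

Round 1: Weber vs Dube — 1–16, Dube advances.
Round 2: Dube vs Aoki — 15–2, Dube advances.
Round 3: Dube vs Ferraro — 15–2, Dube advances.
Round 4: Dube vs Park — 8–9, Park advances.
Park survives the agenda.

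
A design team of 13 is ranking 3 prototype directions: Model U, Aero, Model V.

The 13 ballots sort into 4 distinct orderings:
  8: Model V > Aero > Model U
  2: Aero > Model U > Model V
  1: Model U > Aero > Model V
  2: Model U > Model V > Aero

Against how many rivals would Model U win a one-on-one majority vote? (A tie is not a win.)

0

Model U against each rival (13 engineers):
Model U vs Aero: Aero wins 10–3.
Model U vs Model V: 2+1+2 = 5 for Model U, 8 for Model V — Model V by 8–5.
Model U beats no one; loses to Aero, Model V — 0 pairwise wins.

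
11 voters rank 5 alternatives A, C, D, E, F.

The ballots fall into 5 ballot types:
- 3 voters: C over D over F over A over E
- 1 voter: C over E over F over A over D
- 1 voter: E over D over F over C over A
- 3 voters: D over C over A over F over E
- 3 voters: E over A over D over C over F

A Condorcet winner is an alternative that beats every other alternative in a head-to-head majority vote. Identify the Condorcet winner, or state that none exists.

D

Check each pair by majority over 11 ballots:
A vs C: C wins 8–3.
A vs D: D wins 7–4.
A–E: A 6–5.
A vs F: A wins 6–5.
C vs D: D wins 7–4.
C–E: C 7–4.
C vs F: C wins 10–1.
D vs E: D, 6–5.
D–F: D 10–1.
E vs F: F, 6–5.
D defeats every rival head-to-head and is the Condorcet winner.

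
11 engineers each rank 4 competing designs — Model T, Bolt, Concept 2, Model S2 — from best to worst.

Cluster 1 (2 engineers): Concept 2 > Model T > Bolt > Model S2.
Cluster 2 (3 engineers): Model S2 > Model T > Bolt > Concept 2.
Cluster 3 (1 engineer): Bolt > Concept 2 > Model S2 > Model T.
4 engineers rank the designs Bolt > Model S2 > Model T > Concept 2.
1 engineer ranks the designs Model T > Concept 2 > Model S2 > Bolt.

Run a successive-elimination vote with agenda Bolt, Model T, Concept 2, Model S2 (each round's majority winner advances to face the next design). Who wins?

Round 1: Bolt vs Model T — 5–6, Model T advances.
Round 2: Model T vs Concept 2 — 8–3, Model T advances.
Round 3: Model T vs Model S2 — 3–8, Model S2 advances.
Model S2 survives the agenda.

Model S2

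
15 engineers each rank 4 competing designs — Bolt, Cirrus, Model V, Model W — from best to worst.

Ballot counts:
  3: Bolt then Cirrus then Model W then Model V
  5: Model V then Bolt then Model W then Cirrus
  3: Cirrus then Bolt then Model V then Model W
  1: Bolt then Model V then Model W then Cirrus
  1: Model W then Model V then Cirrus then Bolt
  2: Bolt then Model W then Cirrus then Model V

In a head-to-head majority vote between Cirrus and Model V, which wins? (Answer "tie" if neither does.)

Cirrus

Ballots ranking Cirrus above Model V: 3 + 3 + 2 = 8.
Ballots ranking Model V above Cirrus: 15 − 8 = 7.
Cirrus wins the head-to-head 8–7.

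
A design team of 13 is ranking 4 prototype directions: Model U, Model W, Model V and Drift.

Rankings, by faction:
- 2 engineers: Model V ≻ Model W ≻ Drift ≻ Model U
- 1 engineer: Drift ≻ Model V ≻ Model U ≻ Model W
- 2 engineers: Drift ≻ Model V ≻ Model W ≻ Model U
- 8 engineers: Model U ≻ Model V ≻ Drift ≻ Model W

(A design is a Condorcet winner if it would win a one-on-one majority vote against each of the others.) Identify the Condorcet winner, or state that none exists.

Model U

Head-to-head results (13 engineers):
Model U–Model W: Model U 9–4.
Model U–Model V: Model U 8–5.
Model U vs Drift: Model U wins 8–5.
Model W vs Model V: Model V, 13–0.
Model W vs Drift: Drift wins 11–2.
Model V–Drift: Model V 10–3.
Model U defeats every rival head-to-head and is the Condorcet winner.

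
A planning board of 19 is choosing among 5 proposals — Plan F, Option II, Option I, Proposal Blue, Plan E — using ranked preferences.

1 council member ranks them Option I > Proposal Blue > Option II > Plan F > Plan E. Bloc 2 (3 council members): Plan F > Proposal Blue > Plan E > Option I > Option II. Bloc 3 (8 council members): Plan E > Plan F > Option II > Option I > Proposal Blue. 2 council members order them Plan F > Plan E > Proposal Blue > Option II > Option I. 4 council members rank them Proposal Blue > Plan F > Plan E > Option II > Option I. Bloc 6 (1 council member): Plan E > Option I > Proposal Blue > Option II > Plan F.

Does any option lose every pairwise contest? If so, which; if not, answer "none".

Pairwise majorities:
Plan F–Option II: Plan F 17–2.
Plan F vs Option I: Plan F is ranked higher on 3+8+2+4 = 17 ballots, Option I on 2. Plan F wins 17–2.
Plan F vs Proposal Blue: Plan F preferred on 3+8+2 = 13 ballots; Plan F wins 13–6.
Plan F vs Plan E: Plan F is ranked higher on 1+3+2+4 = 10 ballots, Plan E on 9. Plan F wins 10–9.
Option II vs Option I: Option II is ranked higher on 8+2+4 = 14 ballots, Option I on 5. Option II wins 14–5.
Option II vs Proposal Blue: Proposal Blue, 11–8.
Option II–Plan E: Plan E 18–1.
Option I vs Proposal Blue: 10 to 9, Option I.
Option I vs Plan E: Plan E, 18–1.
Proposal Blue vs Plan E: Proposal Blue is ranked higher on 1+3+4 = 8 ballots, Plan E on 11. Plan E wins 11–8.
No option is winless: Plan F beats Option II; Option II beats Option I; Option I beats Proposal Blue; Proposal Blue beats Option II; Plan E beats Option II. There is no Condorcet loser.

none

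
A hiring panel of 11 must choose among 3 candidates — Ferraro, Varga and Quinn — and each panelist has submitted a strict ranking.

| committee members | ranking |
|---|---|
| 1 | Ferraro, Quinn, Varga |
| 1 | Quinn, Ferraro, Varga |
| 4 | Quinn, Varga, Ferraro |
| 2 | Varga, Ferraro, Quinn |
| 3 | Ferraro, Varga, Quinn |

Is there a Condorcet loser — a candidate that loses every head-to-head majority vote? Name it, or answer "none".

none

Head-to-head results (11 committee members):
Ferraro vs Varga: Varga wins 6–5.
Ferraro vs Quinn: Ferraro wins 6–5.
Varga vs Quinn: 2+3 = 5 for Varga, 6 for Quinn — Quinn by 6–5.
No candidate is winless: Ferraro beats Quinn; Varga beats Ferraro; Quinn beats Varga. There is no Condorcet loser.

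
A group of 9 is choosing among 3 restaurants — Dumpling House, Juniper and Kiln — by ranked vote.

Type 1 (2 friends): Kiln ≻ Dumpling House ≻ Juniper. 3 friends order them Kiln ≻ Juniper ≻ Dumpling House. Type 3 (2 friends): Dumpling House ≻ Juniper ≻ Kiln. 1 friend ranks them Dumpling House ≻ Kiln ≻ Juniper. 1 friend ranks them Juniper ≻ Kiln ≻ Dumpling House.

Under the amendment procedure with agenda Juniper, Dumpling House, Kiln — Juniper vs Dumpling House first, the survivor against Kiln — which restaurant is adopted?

Kiln

Round 1: Juniper vs Dumpling House — 4–5, Dumpling House advances.
Round 2: Dumpling House vs Kiln — 3–6, Kiln advances.
Kiln survives the agenda.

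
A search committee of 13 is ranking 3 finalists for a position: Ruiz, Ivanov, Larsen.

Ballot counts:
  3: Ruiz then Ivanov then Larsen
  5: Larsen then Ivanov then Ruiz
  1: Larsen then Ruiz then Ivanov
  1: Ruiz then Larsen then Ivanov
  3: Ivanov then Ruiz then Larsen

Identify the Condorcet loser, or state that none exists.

Pairwise majorities:
Ruiz vs Ivanov: Ruiz is ranked higher on 3+1+1 = 5 ballots, Ivanov on 8. Ivanov wins 8–5.
Ruiz vs Larsen: Ruiz wins 7–6.
Ivanov–Larsen: Larsen 7–6.
No candidate is winless: Ruiz beats Larsen; Ivanov beats Ruiz; Larsen beats Ivanov. There is no Condorcet loser.

none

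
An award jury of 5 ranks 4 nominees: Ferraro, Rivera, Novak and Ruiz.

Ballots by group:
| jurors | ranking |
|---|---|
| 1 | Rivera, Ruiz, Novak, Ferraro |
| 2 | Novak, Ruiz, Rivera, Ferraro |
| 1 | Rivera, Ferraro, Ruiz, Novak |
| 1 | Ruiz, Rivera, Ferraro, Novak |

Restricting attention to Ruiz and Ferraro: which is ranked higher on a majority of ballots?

Ballots ranking Ruiz above Ferraro: 1 + 2 + 1 = 4.
Ballots ranking Ferraro above Ruiz: 5 − 4 = 1.
Ruiz wins the head-to-head 4–1.

Ruiz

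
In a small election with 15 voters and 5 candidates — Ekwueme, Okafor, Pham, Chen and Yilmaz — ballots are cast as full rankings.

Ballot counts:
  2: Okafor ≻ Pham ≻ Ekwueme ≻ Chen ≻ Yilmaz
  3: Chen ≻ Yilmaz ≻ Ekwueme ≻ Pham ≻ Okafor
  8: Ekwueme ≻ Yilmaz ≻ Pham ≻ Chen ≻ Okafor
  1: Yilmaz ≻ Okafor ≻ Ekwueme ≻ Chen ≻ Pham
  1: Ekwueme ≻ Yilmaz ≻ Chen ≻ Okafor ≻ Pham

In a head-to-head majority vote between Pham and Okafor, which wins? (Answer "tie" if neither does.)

Ballots ranking Pham above Okafor: 3 + 8 = 11.
Ballots ranking Okafor above Pham: 15 − 11 = 4.
Pham wins the head-to-head 11–4.

Pham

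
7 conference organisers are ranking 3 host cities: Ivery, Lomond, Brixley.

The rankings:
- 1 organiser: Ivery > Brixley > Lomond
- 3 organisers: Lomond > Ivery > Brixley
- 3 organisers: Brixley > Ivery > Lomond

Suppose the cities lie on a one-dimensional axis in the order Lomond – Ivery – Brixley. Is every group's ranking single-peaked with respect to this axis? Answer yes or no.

yes

Axis positions: Lomond=1, Ivery=2, Brixley=3.
Group 1 (peak Ivery at position 2): ranking walks positions 2-3-1, expanding outward from the peak — single-peaked.
Group 2 (peak Lomond at position 1): ranking walks positions 1-2-3, expanding outward from the peak — single-peaked.
Group 3 (peak Brixley at position 3): ranking walks positions 3-2-1, expanding outward from the peak — single-peaked.
Every ranking is single-peaked on this axis.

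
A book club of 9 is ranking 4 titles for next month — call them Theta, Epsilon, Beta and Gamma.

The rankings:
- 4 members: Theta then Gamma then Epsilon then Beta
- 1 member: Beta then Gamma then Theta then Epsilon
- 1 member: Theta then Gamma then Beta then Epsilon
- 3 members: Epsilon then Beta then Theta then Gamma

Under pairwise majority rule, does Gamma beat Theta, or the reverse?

Theta

Ballots ranking Gamma above Theta: 1.
Ballots ranking Theta above Gamma: 9 − 1 = 8.
Theta wins the head-to-head 8–1.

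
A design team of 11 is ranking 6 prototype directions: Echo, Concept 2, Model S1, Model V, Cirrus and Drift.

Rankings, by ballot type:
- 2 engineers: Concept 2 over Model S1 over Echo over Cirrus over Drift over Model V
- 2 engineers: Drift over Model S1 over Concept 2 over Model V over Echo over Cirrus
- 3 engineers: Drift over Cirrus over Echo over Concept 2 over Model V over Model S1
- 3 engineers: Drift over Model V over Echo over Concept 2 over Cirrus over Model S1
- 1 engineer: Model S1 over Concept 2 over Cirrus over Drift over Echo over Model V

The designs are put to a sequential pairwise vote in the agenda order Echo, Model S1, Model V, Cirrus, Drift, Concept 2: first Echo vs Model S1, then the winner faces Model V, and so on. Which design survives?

Drift

Round 1: Echo vs Model S1 — 6–5, Echo advances.
Round 2: Echo vs Model V — 6–5, Echo advances.
Round 3: Echo vs Cirrus — 7–4, Echo advances.
Round 4: Echo vs Drift — 2–9, Drift advances.
Round 5: Drift vs Concept 2 — 8–3, Drift advances.
Drift survives the agenda.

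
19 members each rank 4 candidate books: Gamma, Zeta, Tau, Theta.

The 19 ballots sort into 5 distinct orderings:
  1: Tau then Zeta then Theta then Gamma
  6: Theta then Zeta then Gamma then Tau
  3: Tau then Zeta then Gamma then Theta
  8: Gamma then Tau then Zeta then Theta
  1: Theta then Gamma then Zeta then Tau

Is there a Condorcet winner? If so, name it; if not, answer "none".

none

Head-to-head results (19 members):
Gamma–Zeta: Zeta 10–9.
Gamma–Tau: Gamma 15–4.
Gamma vs Theta: Gamma wins 11–8.
Zeta vs Tau: Tau wins 12–7.
Zeta–Theta: Zeta 12–7.
Tau vs Theta: Tau, 12–7.
Each book drops at least one matchup (Gamma loses to Zeta; Zeta loses to Tau; Tau loses to Gamma; Theta loses to Gamma); the cycle Gamma > Tau > Zeta > Gamma rules out a Condorcet winner.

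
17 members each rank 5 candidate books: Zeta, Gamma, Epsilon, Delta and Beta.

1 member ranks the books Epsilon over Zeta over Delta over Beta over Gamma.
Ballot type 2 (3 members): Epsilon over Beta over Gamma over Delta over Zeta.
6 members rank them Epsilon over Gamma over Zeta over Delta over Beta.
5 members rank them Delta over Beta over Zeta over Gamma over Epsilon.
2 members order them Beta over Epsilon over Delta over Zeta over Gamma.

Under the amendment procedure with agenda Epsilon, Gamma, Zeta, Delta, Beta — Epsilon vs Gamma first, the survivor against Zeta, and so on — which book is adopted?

Round 1: Epsilon vs Gamma — 12–5, Epsilon advances.
Round 2: Epsilon vs Zeta — 12–5, Epsilon advances.
Round 3: Epsilon vs Delta — 12–5, Epsilon advances.
Round 4: Epsilon vs Beta — 10–7, Epsilon advances.
The agenda winner is Epsilon.

Epsilon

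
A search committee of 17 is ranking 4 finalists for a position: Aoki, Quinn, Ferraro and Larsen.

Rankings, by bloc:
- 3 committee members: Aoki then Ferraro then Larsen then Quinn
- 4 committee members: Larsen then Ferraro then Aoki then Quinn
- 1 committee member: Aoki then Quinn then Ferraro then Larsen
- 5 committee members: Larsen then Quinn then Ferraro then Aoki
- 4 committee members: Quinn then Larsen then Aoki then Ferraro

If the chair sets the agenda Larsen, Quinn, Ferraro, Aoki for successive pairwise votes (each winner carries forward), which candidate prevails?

Round 1: Larsen vs Quinn — 12–5, Larsen advances.
Round 2: Larsen vs Ferraro — 13–4, Larsen advances.
Round 3: Larsen vs Aoki — 13–4, Larsen advances.
The agenda winner is Larsen.

Larsen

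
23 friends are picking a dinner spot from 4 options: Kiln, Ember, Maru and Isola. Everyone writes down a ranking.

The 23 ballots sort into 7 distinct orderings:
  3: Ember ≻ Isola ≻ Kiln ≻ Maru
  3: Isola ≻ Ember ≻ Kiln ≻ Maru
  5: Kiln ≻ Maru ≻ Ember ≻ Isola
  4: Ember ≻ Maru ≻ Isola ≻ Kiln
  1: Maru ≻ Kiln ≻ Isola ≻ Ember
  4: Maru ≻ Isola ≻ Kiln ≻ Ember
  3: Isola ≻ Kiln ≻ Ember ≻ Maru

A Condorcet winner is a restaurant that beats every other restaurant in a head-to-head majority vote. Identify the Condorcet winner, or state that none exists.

none

Head-to-head results (23 friends):
Kiln vs Ember: Kiln, 13–10.
Kiln vs Maru: Kiln, 14–9.
Kiln vs Isola: Isola wins 17–6.
Ember vs Maru: Ember wins 13–10.
Ember vs Isola: Ember wins 12–11.
Maru–Isola: Maru 14–9.
Every restaurant loses at least once (Kiln loses to Isola; Ember loses to Kiln; Maru loses to Kiln; Isola loses to Ember). The majority relation contains the cycle Kiln beats Ember beats Isola beats Kiln, so there is no Condorcet winner.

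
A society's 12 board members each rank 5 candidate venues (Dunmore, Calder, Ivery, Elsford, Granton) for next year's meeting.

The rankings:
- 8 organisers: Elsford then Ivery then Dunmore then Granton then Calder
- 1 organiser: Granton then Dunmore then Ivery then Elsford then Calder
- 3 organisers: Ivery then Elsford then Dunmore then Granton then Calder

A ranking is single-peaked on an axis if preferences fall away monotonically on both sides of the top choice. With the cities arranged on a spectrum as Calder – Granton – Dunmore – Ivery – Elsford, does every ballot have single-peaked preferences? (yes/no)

Axis positions: Calder=1, Granton=2, Dunmore=3, Ivery=4, Elsford=5.
Faction 1 (peak Elsford at position 5): ranking walks positions 5-4-3-2-1, expanding outward from the peak — single-peaked.
Faction 2 (peak Granton at position 2): ranking walks positions 2-3-4-5-1, expanding outward from the peak — single-peaked.
Faction 3 (peak Ivery at position 4): ranking walks positions 4-5-3-2-1, expanding outward from the peak — single-peaked.
Every ranking is single-peaked on this axis.

yes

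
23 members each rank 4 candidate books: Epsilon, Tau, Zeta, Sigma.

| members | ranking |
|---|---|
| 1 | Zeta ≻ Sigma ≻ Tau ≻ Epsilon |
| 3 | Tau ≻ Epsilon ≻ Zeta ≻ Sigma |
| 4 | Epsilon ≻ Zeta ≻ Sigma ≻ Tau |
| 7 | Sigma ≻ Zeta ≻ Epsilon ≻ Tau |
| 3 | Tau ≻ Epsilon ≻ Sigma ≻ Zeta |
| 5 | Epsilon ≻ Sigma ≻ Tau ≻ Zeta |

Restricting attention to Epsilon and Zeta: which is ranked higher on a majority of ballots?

Epsilon

Ballots ranking Epsilon above Zeta: 3 + 4 + 3 + 5 = 15.
Ballots ranking Zeta above Epsilon: 23 − 15 = 8.
Epsilon wins the head-to-head 15–8.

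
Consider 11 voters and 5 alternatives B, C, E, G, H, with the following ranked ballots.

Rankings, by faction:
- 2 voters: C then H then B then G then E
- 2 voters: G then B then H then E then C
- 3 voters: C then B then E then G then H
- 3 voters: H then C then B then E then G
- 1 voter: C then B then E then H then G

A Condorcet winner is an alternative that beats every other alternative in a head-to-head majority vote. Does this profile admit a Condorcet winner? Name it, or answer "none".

Check each pair by majority over 11 ballots:
B vs C: B preferred on 2 ballots; C wins 9–2.
B–E: B 11–0.
B vs G: B, 9–2.
B vs H: B, 6–5.
C vs E: C preferred on 2+3+3+1 = 9 ballots; C wins 9–2.
C vs G: C, 9–2.
C vs H: C is ranked higher on 2+3+1 = 6 ballots, H on 5. C wins 6–5.
E vs G: 3+3+1 = 7 for E, 4 for G — E by 7–4.
E–H: H 7–4.
G vs H: G preferred on 2+3 = 5 ballots; H wins 6–5.
C beats each of B, E, G, H — C is the Condorcet winner.

C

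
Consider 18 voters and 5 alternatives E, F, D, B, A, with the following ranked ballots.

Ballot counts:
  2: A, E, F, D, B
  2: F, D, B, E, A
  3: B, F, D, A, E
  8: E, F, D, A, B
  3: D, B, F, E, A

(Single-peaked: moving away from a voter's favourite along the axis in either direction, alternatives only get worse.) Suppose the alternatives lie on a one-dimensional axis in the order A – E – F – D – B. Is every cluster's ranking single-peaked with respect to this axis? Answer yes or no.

no

Axis positions: A=1, E=2, F=3, D=4, B=5.
Cluster 1 (peak A at position 1): ranking walks positions 1-2-3-4-5, expanding outward from the peak — single-peaked.
Cluster 2 (peak F at position 3): ranking walks positions 3-4-5-2-1, expanding outward from the peak — single-peaked.
Cluster 3: ranking walks positions 5-3-4-1-2; F is ranked above D even though D lies between F and the peak B on the axis — preferences dip and rise again. Not single-peaked.
Cluster 4 (peak E at position 2): ranking walks positions 2-3-4-1-5, expanding outward from the peak — single-peaked.
Cluster 5 (peak D at position 4): ranking walks positions 4-5-3-2-1, expanding outward from the peak — single-peaked.
Cluster 3 violates single-peakedness, so the profile is not single-peaked on this axis.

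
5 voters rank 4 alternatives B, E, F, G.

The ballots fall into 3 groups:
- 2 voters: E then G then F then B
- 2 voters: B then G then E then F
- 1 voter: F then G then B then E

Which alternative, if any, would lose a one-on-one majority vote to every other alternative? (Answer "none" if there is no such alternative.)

Pairwise majorities:
B vs E: 3 to 2, B.
B vs F: F wins 3–2.
B vs G: 2 to 3, G.
E vs F: E preferred on 2+2 = 4 ballots; E wins 4–1.
E vs G: E preferred on 2 ballots; G wins 3–2.
F vs G: 1 for F, 4 for G — G by 4–1.
No alternative is winless: B beats E; E beats F; F beats B; G beats B. There is no Condorcet loser.

none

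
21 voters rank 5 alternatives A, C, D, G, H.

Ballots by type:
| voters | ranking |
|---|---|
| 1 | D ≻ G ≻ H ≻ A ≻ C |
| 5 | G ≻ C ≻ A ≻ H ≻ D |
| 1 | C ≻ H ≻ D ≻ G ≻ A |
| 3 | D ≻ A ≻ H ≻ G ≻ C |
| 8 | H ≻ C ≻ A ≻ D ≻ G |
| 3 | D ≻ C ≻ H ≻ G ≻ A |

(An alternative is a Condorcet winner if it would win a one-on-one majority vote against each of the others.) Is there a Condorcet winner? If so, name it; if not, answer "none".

H

Check each pair by majority over 21 ballots:
A–C: C 17–4.
A vs D: A, 13–8.
A vs G: A, 11–10.
A vs H: H wins 13–8.
C vs D: C wins 14–7.
C vs G: C wins 12–9.
C vs H: H wins 12–9.
D–G: D 16–5.
D vs H: H, 14–7.
G–H: H 15–6.
H beats each of A, C, D, G — H is the Condorcet winner.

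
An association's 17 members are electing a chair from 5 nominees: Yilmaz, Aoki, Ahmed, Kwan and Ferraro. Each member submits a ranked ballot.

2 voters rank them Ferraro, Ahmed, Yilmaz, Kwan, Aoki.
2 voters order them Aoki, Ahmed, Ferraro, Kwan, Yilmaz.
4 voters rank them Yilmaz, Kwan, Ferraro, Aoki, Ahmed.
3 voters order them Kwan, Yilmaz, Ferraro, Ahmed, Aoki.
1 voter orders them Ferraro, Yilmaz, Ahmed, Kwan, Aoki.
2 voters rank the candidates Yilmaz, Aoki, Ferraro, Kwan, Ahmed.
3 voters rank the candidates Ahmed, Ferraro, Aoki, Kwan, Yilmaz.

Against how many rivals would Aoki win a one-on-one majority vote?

0

Aoki against each rival (17 voters):
Aoki–Yilmaz: Yilmaz 12–5.
Aoki vs Ahmed: Ahmed wins 9–8.
Aoki vs Kwan: Kwan, 10–7.
Aoki vs Ferraro: Aoki preferred on 2+2 = 4 ballots; Ferraro wins 13–4.
Aoki beats no one; loses to Yilmaz, Ahmed, Kwan, Ferraro — 0 pairwise wins.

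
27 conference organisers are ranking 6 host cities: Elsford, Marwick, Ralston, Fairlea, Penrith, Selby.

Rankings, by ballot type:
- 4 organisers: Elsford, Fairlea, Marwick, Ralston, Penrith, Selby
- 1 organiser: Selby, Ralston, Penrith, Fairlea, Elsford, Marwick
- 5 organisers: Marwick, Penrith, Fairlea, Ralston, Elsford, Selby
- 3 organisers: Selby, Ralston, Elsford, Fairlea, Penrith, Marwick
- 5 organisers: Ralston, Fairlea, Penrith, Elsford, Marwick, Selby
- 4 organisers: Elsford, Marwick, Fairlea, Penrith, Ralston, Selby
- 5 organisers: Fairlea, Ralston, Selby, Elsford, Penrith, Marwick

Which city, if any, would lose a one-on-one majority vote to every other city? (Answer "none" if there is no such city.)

Head-to-head results (27 organisers):
Elsford vs Marwick: 4+1+3+5+4+5 = 22 for Elsford, 5 for Marwick — Elsford by 22–5.
Elsford vs Ralston: Ralston wins 19–8.
Elsford vs Fairlea: 4+3+4 = 11 for Elsford, 16 for Fairlea — Fairlea by 16–11.
Elsford vs Penrith: Elsford, 16–11.
Elsford–Selby: Elsford 18–9.
Marwick vs Ralston: Ralston wins 14–13.
Marwick vs Fairlea: Fairlea, 18–9.
Marwick vs Penrith: 13 to 14, Penrith.
Marwick vs Selby: Marwick, 18–9.
Ralston vs Fairlea: Fairlea wins 18–9.
Ralston vs Penrith: Ralston, 18–9.
Ralston vs Selby: Ralston, 23–4.
Fairlea vs Penrith: 4+3+5+4+5 = 21 for Fairlea, 6 for Penrith — Fairlea by 21–6.
Fairlea vs Selby: 23 to 4, Fairlea.
Penrith vs Selby: 4+5+5+4 = 18 for Penrith, 9 for Selby — Penrith by 18–9.
Selby is beaten in every head-to-head and is the Condorcet loser.

Selby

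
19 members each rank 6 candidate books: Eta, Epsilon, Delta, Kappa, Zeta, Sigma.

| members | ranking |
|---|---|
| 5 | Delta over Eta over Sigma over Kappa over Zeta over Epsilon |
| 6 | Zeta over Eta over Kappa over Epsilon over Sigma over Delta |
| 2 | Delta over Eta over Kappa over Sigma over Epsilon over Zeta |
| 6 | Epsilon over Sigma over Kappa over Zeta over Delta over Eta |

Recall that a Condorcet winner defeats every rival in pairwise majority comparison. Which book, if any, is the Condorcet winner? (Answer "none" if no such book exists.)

Check each pair by majority over 19 ballots:
Eta vs Epsilon: Eta is ranked higher on 5+6+2 = 13 ballots, Epsilon on 6. Eta wins 13–6.
Eta vs Delta: Eta preferred on 6 ballots; Delta wins 13–6.
Eta vs Kappa: 5+6+2 = 13 for Eta, 6 for Kappa — Eta by 13–6.
Eta vs Zeta: 5+2 = 7 for Eta, 12 for Zeta — Zeta by 12–7.
Eta vs Sigma: 13 to 6, Eta.
Epsilon vs Delta: Epsilon is ranked higher on 6+6 = 12 ballots, Delta on 7. Epsilon wins 12–7.
Epsilon vs Kappa: 6 to 13, Kappa.
Epsilon vs Zeta: 2+6 = 8 for Epsilon, 11 for Zeta — Zeta by 11–8.
Epsilon vs Sigma: Epsilon is ranked higher on 6+6 = 12 ballots, Sigma on 7. Epsilon wins 12–7.
Delta vs Kappa: Delta is ranked higher on 5+2 = 7 ballots, Kappa on 12. Kappa wins 12–7.
Delta vs Zeta: 7 to 12, Zeta.
Delta vs Sigma: Delta is ranked higher on 5+2 = 7 ballots, Sigma on 12. Sigma wins 12–7.
Kappa vs Zeta: Kappa is ranked higher on 5+2+6 = 13 ballots, Zeta on 6. Kappa wins 13–6.
Kappa vs Sigma: Kappa is ranked higher on 6+2 = 8 ballots, Sigma on 11. Sigma wins 11–8.
Zeta vs Sigma: 6 to 13, Sigma.
Every book loses at least once (Eta loses to Delta; Epsilon loses to Eta; Delta loses to Epsilon; Kappa loses to Eta; Zeta loses to Kappa; Sigma loses to Eta). The majority relation contains the cycle Eta > Epsilon > Delta > Eta, so there is no Condorcet winner.

none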